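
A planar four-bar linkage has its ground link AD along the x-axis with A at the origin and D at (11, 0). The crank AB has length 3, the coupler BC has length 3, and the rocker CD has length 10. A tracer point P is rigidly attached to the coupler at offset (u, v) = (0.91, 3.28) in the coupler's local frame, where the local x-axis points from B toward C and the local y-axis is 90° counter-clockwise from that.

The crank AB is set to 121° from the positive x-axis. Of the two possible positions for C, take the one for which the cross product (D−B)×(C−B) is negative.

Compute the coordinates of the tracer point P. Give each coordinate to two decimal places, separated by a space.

A=(0,0), D=(11.00,0)
B = A + 3.00·(cos121°, sin121°) = (-1.5451, 2.5715)
|BD| = 12.8060
circle(B,3.00) ∩ circle(D,10.00): a=2.8499, h=0.9369
  candidates: C₊=(1.4349,2.9171) cross=11.998; C₋=(1.0586,1.0814) cross=-11.998
  mode - wants cross < 0 → take C=(1.0586,1.0814) (cross=-11.998)
ex = (C−B)/|BC| = (0.8679,-0.4967); ey = (0.4967,0.8679)
P = B + 0.91·ex + 3.28·ey = (0.8739,4.9663)

0.87 4.97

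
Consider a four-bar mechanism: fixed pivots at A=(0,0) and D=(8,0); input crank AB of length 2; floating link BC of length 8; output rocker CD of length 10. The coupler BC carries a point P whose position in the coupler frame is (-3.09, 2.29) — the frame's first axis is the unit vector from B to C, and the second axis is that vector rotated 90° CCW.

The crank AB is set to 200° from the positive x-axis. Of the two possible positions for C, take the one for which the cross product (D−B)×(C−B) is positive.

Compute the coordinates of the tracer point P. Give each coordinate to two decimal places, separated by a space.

A=(0,0), D=(8.00,0)
B = A + 2.00·(cos200°, sin200°) = (-1.8794, -0.6840)
|BD| = 9.9030
circle(B,8.00) ∩ circle(D,10.00): a=3.1339, h=7.3606
  candidates: C₊=(0.7386,6.8755) cross=72.892; C₋=(1.7555,-7.8106) cross=-72.892
  mode + wants cross > 0 → take C=(0.7386,6.8755) (cross=72.892)
ex = (C−B)/|BC| = (0.3272,0.9449); ey = (-0.9449,0.3272)
P = B + -3.09·ex + 2.29·ey = (-5.0545,-2.8545)

-5.05 -2.85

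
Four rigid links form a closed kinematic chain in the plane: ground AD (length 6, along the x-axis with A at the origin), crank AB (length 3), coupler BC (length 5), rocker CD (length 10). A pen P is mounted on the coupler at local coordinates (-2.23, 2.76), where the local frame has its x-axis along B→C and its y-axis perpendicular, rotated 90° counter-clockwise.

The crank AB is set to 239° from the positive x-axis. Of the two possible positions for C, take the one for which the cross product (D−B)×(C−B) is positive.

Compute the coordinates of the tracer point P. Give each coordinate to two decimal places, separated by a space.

-2.99 -5.81

A=(0,0), D=(6.00,0)
B = A + 3.00·(cos239°, sin239°) = (-1.5451, -2.5715)
|BD| = 7.9713
circle(B,5.00) ∩ circle(D,10.00): a=-0.7187, h=4.9481
  candidates: C₊=(-3.8217,1.8802) cross=39.442; C₋=(-0.6292,-7.4869) cross=-39.442
  mode + wants cross > 0 → take C=(-3.8217,1.8802) (cross=39.442)
ex = (C−B)/|BC| = (-0.4553,0.8903); ey = (-0.8903,-0.4553)
P = B + -2.23·ex + 2.76·ey = (-2.9871,-5.8136)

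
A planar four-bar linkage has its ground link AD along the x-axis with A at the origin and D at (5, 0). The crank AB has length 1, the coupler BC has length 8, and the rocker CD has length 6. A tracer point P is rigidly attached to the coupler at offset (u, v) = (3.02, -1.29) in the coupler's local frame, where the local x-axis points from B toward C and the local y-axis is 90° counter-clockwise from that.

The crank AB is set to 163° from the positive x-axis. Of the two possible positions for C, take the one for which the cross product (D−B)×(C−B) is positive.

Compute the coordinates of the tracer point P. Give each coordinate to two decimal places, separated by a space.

A=(0,0), D=(5.00,0)
B = A + 1.00·(cos163°, sin163°) = (-0.9563, 0.2924)
|BD| = 5.9635
circle(B,8.00) ∩ circle(D,6.00): a=5.3294, h=5.9664
  candidates: C₊=(4.6592,5.9903) cross=35.580; C₋=(4.0741,-5.9281) cross=-35.580
  mode + wants cross > 0 → take C=(4.6592,5.9903) (cross=35.580)
ex = (C−B)/|BC| = (0.7019,0.7122); ey = (-0.7122,0.7019)
P = B + 3.02·ex + -1.29·ey = (2.0823,1.5378)

2.08 1.54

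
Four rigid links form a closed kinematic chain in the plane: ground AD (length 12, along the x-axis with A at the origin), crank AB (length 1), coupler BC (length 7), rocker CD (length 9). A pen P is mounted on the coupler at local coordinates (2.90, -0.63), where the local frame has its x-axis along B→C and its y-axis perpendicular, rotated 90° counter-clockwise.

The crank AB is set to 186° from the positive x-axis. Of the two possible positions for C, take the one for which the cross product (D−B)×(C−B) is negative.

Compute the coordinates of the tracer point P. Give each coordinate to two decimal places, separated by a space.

0.79 -2.47

A=(0,0), D=(12.00,0)
B = A + 1.00·(cos186°, sin186°) = (-0.9945, -0.1045)
|BD| = 12.9949
circle(B,7.00) ∩ circle(D,9.00): a=5.2662, h=4.6116
  candidates: C₊=(4.2344,4.5493) cross=59.928; C₋=(4.3086,-4.6736) cross=-59.928
  mode - wants cross < 0 → take C=(4.3086,-4.6736) (cross=-59.928)
ex = (C−B)/|BC| = (0.7576,-0.6527); ey = (0.6527,0.7576)
P = B + 2.90·ex + -0.63·ey = (0.7913,-2.4747)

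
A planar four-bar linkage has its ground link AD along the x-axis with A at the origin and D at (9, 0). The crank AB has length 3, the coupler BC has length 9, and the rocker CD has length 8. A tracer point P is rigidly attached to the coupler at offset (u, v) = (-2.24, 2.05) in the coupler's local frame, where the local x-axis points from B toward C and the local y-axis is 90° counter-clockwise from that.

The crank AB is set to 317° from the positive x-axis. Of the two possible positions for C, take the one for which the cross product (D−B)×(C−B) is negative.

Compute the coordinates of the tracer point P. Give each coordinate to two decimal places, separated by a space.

A=(0,0), D=(9.00,0)
B = A + 3.00·(cos317°, sin317°) = (2.1941, -2.0460)
|BD| = 7.1068
circle(B,9.00) ∩ circle(D,8.00): a=4.7494, h=7.6448
  candidates: C₊=(4.5416,6.6425) cross=54.330; C₋=(8.9433,-7.9998) cross=-54.330
  mode - wants cross < 0 → take C=(8.9433,-7.9998) (cross=-54.330)
ex = (C−B)/|BC| = (0.7499,-0.6615); ey = (0.6615,0.7499)
P = B + -2.24·ex + 2.05·ey = (1.8704,0.9732)

1.87 0.97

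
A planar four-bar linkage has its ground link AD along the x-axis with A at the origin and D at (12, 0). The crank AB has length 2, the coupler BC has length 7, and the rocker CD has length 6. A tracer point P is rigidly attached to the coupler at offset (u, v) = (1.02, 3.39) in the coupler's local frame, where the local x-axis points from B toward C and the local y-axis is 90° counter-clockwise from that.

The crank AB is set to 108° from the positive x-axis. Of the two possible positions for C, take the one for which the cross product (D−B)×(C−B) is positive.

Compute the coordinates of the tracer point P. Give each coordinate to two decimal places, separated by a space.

A=(0,0), D=(12.00,0)
B = A + 2.00·(cos108°, sin108°) = (-0.6180, 1.9021)
|BD| = 12.7606
circle(B,7.00) ∩ circle(D,6.00): a=6.8897, h=1.2379
  candidates: C₊=(6.3792,2.0992) cross=15.796; C₋=(6.0102,-0.3489) cross=-15.796
  mode + wants cross > 0 → take C=(6.3792,2.0992) (cross=15.796)
ex = (C−B)/|BC| = (0.9996,0.0282); ey = (-0.0282,0.9996)
P = B + 1.02·ex + 3.39·ey = (0.3061,5.3195)

0.31 5.32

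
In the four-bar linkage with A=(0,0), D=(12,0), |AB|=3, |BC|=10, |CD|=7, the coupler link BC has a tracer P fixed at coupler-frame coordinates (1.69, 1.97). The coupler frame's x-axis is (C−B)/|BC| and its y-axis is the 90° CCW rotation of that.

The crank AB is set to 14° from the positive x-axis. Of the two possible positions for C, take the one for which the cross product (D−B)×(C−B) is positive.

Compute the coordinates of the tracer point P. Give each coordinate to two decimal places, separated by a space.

A=(0,0), D=(12.00,0)
B = A + 3.00·(cos14°, sin14°) = (2.9109, 0.7258)
|BD| = 9.1180
circle(B,10.00) ∩ circle(D,7.00): a=7.3557, h=6.7745
  candidates: C₊=(10.7825,6.8933) cross=61.770; C₋=(9.7040,-6.6127) cross=-61.770
  mode + wants cross > 0 → take C=(10.7825,6.8933) (cross=61.770)
ex = (C−B)/|BC| = (0.7872,0.6168); ey = (-0.6168,0.7872)
P = B + 1.69·ex + 1.97·ey = (3.0262,3.3188)

3.03 3.32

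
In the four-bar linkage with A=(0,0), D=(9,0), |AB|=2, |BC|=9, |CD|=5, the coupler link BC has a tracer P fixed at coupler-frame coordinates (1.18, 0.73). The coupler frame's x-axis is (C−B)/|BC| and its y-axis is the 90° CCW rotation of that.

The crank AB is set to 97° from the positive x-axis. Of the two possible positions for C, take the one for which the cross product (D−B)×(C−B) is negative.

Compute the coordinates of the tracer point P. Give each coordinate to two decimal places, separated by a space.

1.12 1.70

A=(0,0), D=(9.00,0)
B = A + 2.00·(cos97°, sin97°) = (-0.2437, 1.9851)
|BD| = 9.4545
circle(B,9.00) ∩ circle(D,5.00): a=7.6888, h=4.6779
  candidates: C₊=(8.2558,4.9443) cross=44.227; C₋=(6.2915,-4.2029) cross=-44.227
  mode - wants cross < 0 → take C=(6.2915,-4.2029) (cross=-44.227)
ex = (C−B)/|BC| = (0.7261,-0.6875); ey = (0.6875,0.7261)
P = B + 1.18·ex + 0.73·ey = (1.1150,1.7039)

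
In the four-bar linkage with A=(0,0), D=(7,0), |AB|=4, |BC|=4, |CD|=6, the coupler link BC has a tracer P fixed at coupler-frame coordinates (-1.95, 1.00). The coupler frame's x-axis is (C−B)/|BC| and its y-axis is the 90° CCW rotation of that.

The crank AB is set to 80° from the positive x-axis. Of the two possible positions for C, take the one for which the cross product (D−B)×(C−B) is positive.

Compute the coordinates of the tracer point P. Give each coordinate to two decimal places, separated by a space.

A=(0,0), D=(7.00,0)
B = A + 4.00·(cos80°, sin80°) = (0.6946, 3.9392)
|BD| = 7.4348
circle(B,4.00) ∩ circle(D,6.00): a=2.3723, h=3.2206
  candidates: C₊=(4.4130,5.4136) cross=23.944; C₋=(1.0002,-0.0491) cross=-23.944
  mode + wants cross > 0 → take C=(4.4130,5.4136) (cross=23.944)
ex = (C−B)/|BC| = (0.9296,0.3686); ey = (-0.3686,0.9296)
P = B + -1.95·ex + 1.00·ey = (-1.4867,4.1501)

-1.49 4.15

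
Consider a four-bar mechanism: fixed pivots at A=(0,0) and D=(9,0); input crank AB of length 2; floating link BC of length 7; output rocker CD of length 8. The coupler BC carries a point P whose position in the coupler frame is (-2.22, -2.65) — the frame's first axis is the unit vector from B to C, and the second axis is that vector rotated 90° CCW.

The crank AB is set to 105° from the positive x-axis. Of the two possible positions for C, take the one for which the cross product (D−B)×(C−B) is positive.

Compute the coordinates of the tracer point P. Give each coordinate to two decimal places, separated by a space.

-0.34 -1.52

A=(0,0), D=(9.00,0)
B = A + 2.00·(cos105°, sin105°) = (-0.5176, 1.9319)
|BD| = 9.7117
circle(B,7.00) ∩ circle(D,8.00): a=4.0836, h=5.6854
  candidates: C₊=(4.6153,6.6914) cross=55.215; C₋=(2.3534,-4.4523) cross=-55.215
  mode + wants cross > 0 → take C=(4.6153,6.6914) (cross=55.215)
ex = (C−B)/|BC| = (0.7333,0.6799); ey = (-0.6799,0.7333)
P = B + -2.22·ex + -2.65·ey = (-0.3437,-1.5208)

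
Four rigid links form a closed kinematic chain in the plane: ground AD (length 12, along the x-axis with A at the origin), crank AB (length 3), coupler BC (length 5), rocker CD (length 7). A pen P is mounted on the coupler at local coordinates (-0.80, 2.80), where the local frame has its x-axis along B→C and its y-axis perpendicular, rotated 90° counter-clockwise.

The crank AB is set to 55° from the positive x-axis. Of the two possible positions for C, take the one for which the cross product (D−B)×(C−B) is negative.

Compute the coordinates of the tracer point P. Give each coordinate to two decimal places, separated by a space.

3.24 4.94

A=(0,0), D=(12.00,0)
B = A + 3.00·(cos55°, sin55°) = (1.7207, 2.4575)
|BD| = 10.5689
circle(B,5.00) ∩ circle(D,7.00): a=4.1491, h=2.7902
  candidates: C₊=(6.4049,4.2065) cross=29.489; C₋=(5.1073,-1.2210) cross=-29.489
  mode - wants cross < 0 → take C=(5.1073,-1.2210) (cross=-29.489)
ex = (C−B)/|BC| = (0.6773,-0.7357); ey = (0.7357,0.6773)
P = B + -0.80·ex + 2.80·ey = (3.2388,4.9425)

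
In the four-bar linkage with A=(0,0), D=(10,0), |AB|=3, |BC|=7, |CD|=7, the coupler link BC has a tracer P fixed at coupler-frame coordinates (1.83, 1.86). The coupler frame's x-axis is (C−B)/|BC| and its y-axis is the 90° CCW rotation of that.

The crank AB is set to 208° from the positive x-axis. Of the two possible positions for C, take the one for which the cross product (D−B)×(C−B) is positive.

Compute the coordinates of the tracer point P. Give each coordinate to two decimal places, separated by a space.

A=(0,0), D=(10.00,0)
B = A + 3.00·(cos208°, sin208°) = (-2.6488, -1.4084)
|BD| = 12.7270
circle(B,7.00) ∩ circle(D,7.00): a=6.3635, h=2.9165
  candidates: C₊=(3.3528,2.1943) cross=37.118; C₋=(3.9983,-3.6028) cross=-37.118
  mode + wants cross > 0 → take C=(3.3528,2.1943) (cross=37.118)
ex = (C−B)/|BC| = (0.8574,0.5147); ey = (-0.5147,0.8574)
P = B + 1.83·ex + 1.86·ey = (-2.0371,1.1282)

-2.04 1.13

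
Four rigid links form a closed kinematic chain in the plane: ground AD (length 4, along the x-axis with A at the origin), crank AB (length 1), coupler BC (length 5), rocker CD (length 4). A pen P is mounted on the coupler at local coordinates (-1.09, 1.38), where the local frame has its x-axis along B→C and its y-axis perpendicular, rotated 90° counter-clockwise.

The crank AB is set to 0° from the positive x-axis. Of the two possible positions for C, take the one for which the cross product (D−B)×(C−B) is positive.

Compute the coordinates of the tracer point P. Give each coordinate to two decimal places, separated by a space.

A=(0,0), D=(4.00,0)
B = A + 1.00·(cos0°, sin0°) = (1.0000, 0.0000)
|BD| = 3.0000
circle(B,5.00) ∩ circle(D,4.00): a=3.0000, h=4.0000
  candidates: C₊=(4.0000,4.0000) cross=12.000; C₋=(4.0000,-4.0000) cross=-12.000
  mode + wants cross > 0 → take C=(4.0000,4.0000) (cross=12.000)
ex = (C−B)/|BC| = (0.6000,0.8000); ey = (-0.8000,0.6000)
P = B + -1.09·ex + 1.38·ey = (-0.7580,-0.0440)

-0.76 -0.04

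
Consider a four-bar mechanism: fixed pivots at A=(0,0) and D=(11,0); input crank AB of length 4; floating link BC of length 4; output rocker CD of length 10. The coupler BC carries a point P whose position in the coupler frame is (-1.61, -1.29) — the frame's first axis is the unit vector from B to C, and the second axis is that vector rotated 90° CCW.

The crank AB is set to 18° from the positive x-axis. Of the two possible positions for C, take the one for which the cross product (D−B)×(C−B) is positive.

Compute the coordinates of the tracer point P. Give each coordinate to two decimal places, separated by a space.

A=(0,0), D=(11.00,0)
B = A + 4.00·(cos18°, sin18°) = (3.8042, 1.2361)
|BD| = 7.3012
circle(B,4.00) ∩ circle(D,10.00): a=-2.1019, h=3.4032
  candidates: C₊=(2.3088,4.9460) cross=24.847; C₋=(1.1565,-1.7622) cross=-24.847
  mode + wants cross > 0 → take C=(2.3088,4.9460) (cross=24.847)
ex = (C−B)/|BC| = (-0.3739,0.9275); ey = (-0.9275,-0.3739)
P = B + -1.61·ex + -1.29·ey = (5.6026,0.2251)

5.60 0.23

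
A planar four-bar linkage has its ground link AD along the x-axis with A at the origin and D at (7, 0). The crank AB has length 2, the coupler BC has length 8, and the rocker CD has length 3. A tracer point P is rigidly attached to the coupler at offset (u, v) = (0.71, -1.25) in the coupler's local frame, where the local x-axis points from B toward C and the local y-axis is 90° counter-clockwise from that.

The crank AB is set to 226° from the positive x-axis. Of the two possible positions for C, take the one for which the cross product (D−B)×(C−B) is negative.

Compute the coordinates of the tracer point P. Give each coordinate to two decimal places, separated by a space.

A=(0,0), D=(7.00,0)
B = A + 2.00·(cos226°, sin226°) = (-1.3893, -1.4387)
|BD| = 8.5118
circle(B,8.00) ∩ circle(D,3.00): a=7.4867, h=2.8194
  candidates: C₊=(5.5131,2.6056) cross=23.998; C₋=(6.4662,-2.9521) cross=-23.998
  mode - wants cross < 0 → take C=(6.4662,-2.9521) (cross=-23.998)
ex = (C−B)/|BC| = (0.9819,-0.1892); ey = (0.1892,0.9819)
P = B + 0.71·ex + -1.25·ey = (-0.9286,-2.8004)

-0.93 -2.80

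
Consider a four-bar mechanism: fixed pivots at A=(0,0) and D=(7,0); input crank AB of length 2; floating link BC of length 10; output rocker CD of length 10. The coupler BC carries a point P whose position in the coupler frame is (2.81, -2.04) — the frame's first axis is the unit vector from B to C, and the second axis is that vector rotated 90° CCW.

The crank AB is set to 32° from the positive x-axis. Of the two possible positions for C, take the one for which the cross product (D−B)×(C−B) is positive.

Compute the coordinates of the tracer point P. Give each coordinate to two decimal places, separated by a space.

4.79 2.64

A=(0,0), D=(7.00,0)
B = A + 2.00·(cos32°, sin32°) = (1.6961, 1.0598)
|BD| = 5.4088
circle(B,10.00) ∩ circle(D,10.00): a=2.7044, h=9.6274
  candidates: C₊=(6.2345,9.9707) cross=52.072; C₋=(2.4616,-8.9108) cross=-52.072
  mode + wants cross > 0 → take C=(6.2345,9.9707) (cross=52.072)
ex = (C−B)/|BC| = (0.4538,0.8911); ey = (-0.8911,0.4538)
P = B + 2.81·ex + -2.04·ey = (4.7892,2.6379)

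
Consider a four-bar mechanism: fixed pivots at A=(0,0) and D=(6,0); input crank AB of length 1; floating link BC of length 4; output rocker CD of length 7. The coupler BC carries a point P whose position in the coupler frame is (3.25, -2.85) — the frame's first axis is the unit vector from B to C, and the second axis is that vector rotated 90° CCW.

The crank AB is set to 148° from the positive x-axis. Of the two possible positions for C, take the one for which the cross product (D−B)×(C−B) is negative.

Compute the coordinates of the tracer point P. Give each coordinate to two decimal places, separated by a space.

-3.06 -3.19

A=(0,0), D=(6.00,0)
B = A + 1.00·(cos148°, sin148°) = (-0.8480, 0.5299)
|BD| = 6.8685
circle(B,4.00) ∩ circle(D,7.00): a=1.0320, h=3.8646
  candidates: C₊=(0.4790,4.3034) cross=26.544; C₋=(-0.1173,-3.4028) cross=-26.544
  mode - wants cross < 0 → take C=(-0.1173,-3.4028) (cross=-26.544)
ex = (C−B)/|BC| = (0.1827,-0.9832); ey = (0.9832,0.1827)
P = B + 3.25·ex + -2.85·ey = (-3.0563,-3.1861)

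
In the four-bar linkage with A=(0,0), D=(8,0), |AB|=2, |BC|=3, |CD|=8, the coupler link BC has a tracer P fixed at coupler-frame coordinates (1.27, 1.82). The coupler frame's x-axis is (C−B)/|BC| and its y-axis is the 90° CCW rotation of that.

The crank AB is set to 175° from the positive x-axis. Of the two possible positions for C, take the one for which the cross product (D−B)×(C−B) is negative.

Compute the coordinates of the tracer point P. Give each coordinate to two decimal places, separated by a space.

0.17 0.66

A=(0,0), D=(8.00,0)
B = A + 2.00·(cos175°, sin175°) = (-1.9924, 0.1743)
|BD| = 9.9939
circle(B,3.00) ∩ circle(D,8.00): a=2.2453, h=1.9897
  candidates: C₊=(0.2873,2.1245) cross=19.884; C₋=(0.2178,-1.8542) cross=-19.884
  mode - wants cross < 0 → take C=(0.2178,-1.8542) (cross=-19.884)
ex = (C−B)/|BC| = (0.7367,-0.6762); ey = (0.6762,0.7367)
P = B + 1.27·ex + 1.82·ey = (0.1739,0.6564)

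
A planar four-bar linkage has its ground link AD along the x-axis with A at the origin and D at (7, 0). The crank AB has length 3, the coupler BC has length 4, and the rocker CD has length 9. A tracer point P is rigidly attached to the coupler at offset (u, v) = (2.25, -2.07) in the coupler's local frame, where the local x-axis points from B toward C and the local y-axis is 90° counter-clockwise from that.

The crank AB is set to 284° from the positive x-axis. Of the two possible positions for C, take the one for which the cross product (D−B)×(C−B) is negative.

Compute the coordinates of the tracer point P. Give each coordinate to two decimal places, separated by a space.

A=(0,0), D=(7.00,0)
B = A + 3.00·(cos284°, sin284°) = (0.7258, -2.9109)
|BD| = 6.9166
circle(B,4.00) ∩ circle(D,9.00): a=-1.2405, h=3.8028
  candidates: C₊=(-2.0000,0.0166) cross=26.302; C₋=(1.2008,-6.8826) cross=-26.302
  mode - wants cross < 0 → take C=(1.2008,-6.8826) (cross=-26.302)
ex = (C−B)/|BC| = (0.1188,-0.9929); ey = (0.9929,0.1188)
P = B + 2.25·ex + -2.07·ey = (-1.0623,-5.3908)

-1.06 -5.39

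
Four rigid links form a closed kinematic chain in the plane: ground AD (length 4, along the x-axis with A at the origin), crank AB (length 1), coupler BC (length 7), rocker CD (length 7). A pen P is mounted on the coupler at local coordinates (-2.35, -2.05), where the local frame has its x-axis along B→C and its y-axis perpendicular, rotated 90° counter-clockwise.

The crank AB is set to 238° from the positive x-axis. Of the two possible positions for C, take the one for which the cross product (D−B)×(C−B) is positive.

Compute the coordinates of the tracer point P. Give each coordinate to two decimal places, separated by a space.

A=(0,0), D=(4.00,0)
B = A + 1.00·(cos238°, sin238°) = (-0.5299, -0.8480)
|BD| = 4.6086
circle(B,7.00) ∩ circle(D,7.00): a=2.3043, h=6.6099
  candidates: C₊=(0.5187,6.0730) cross=30.462; C₋=(2.9513,-6.9210) cross=-30.462
  mode + wants cross > 0 → take C=(0.5187,6.0730) (cross=30.462)
ex = (C−B)/|BC| = (0.1498,0.9887); ey = (-0.9887,0.1498)
P = B + -2.35·ex + -2.05·ey = (1.1449,-3.4786)

1.14 -3.48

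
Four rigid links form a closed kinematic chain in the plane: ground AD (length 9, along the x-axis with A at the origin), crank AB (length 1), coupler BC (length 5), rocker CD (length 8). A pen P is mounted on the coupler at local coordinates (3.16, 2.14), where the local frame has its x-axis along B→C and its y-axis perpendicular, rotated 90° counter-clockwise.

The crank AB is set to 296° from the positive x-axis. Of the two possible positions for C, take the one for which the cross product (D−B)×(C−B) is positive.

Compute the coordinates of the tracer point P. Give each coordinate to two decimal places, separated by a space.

-0.62 2.77

A=(0,0), D=(9.00,0)
B = A + 1.00·(cos296°, sin296°) = (0.4384, -0.8988)
|BD| = 8.6087
circle(B,5.00) ∩ circle(D,8.00): a=2.0392, h=4.5653
  candidates: C₊=(1.9898,3.8544) cross=39.301; C₋=(2.9430,-5.2262) cross=-39.301
  mode + wants cross > 0 → take C=(1.9898,3.8544) (cross=39.301)
ex = (C−B)/|BC| = (0.3103,0.9506); ey = (-0.9506,0.3103)
P = B + 3.16·ex + 2.14·ey = (-0.6155,2.7692)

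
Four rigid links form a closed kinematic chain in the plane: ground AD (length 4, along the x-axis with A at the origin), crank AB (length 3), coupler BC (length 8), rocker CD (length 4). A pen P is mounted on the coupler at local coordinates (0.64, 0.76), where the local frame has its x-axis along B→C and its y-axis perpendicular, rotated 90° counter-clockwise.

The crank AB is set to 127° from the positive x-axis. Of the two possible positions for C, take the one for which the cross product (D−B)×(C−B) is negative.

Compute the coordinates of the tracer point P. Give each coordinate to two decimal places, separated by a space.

-0.81 2.36

A=(0,0), D=(4.00,0)
B = A + 3.00·(cos127°, sin127°) = (-1.8054, 2.3959)
|BD| = 6.2804
circle(B,8.00) ∩ circle(D,4.00): a=6.9616, h=3.9416
  candidates: C₊=(6.1333,3.3836) cross=24.755; C₋=(3.1260,-3.9034) cross=-24.755
  mode - wants cross < 0 → take C=(3.1260,-3.9034) (cross=-24.755)
ex = (C−B)/|BC| = (0.6164,-0.7874); ey = (0.7874,0.6164)
P = B + 0.64·ex + 0.76·ey = (-0.8125,2.3605)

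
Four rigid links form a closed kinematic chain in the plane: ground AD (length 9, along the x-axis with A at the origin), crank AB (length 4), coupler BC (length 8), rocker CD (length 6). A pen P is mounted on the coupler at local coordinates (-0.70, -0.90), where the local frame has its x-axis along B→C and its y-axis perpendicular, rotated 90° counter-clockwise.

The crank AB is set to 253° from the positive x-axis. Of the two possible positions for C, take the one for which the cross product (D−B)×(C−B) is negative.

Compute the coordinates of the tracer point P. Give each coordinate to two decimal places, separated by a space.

A=(0,0), D=(9.00,0)
B = A + 4.00·(cos253°, sin253°) = (-1.1695, -3.8252)
|BD| = 10.8651
circle(B,8.00) ∩ circle(D,6.00): a=6.7211, h=4.3390
  candidates: C₊=(3.5937,2.6022) cross=47.144; C₋=(6.6489,-5.5202) cross=-47.144
  mode - wants cross < 0 → take C=(6.6489,-5.5202) (cross=-47.144)
ex = (C−B)/|BC| = (0.9773,-0.2119); ey = (0.2119,0.9773)
P = B + -0.70·ex + -0.90·ey = (-2.0443,-4.5565)

-2.04 -4.56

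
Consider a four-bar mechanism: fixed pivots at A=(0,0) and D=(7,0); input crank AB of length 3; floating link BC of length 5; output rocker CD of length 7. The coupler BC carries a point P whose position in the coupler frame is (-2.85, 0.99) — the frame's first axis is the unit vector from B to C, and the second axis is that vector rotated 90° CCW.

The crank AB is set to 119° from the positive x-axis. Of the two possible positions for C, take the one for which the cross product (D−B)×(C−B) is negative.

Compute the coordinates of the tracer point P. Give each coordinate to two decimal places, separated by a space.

A=(0,0), D=(7.00,0)
B = A + 3.00·(cos119°, sin119°) = (-1.4544, 2.6239)
|BD| = 8.8522
circle(B,5.00) ∩ circle(D,7.00): a=3.0705, h=3.9461
  candidates: C₊=(2.6478,5.4825) cross=34.932; C₋=(0.3085,-2.0551) cross=-34.932
  mode - wants cross < 0 → take C=(0.3085,-2.0551) (cross=-34.932)
ex = (C−B)/|BC| = (0.3526,-0.9358); ey = (0.9358,0.3526)
P = B + -2.85·ex + 0.99·ey = (-1.5328,5.6399)

-1.53 5.64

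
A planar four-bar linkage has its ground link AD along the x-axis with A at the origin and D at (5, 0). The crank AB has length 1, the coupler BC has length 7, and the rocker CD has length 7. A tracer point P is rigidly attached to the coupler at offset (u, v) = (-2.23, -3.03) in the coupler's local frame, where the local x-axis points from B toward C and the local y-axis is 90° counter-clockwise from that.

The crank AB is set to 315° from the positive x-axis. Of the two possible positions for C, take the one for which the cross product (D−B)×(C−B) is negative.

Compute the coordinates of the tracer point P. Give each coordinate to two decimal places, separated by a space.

A=(0,0), D=(5.00,0)
B = A + 1.00·(cos315°, sin315°) = (0.7071, -0.7071)
|BD| = 4.3507
circle(B,7.00) ∩ circle(D,7.00): a=2.1754, h=6.6534
  candidates: C₊=(1.7722,6.2114) cross=28.947; C₋=(3.9349,-6.9185) cross=-28.947
  mode - wants cross < 0 → take C=(3.9349,-6.9185) (cross=-28.947)
ex = (C−B)/|BC| = (0.4611,-0.8873); ey = (0.8873,0.4611)
P = B + -2.23·ex + -3.03·ey = (-3.0098,-0.1255)

-3.01 -0.13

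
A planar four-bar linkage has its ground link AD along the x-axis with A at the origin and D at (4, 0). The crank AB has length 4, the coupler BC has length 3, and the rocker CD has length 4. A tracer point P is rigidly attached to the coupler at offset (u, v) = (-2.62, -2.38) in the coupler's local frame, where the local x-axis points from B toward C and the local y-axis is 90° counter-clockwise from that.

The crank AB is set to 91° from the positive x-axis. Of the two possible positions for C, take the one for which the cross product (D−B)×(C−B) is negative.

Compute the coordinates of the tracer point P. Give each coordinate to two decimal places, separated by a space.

A=(0,0), D=(4.00,0)
B = A + 4.00·(cos91°, sin91°) = (-0.0698, 3.9994)
|BD| = 5.7060
circle(B,3.00) ∩ circle(D,4.00): a=2.2396, h=1.9960
  candidates: C₊=(2.9266,3.8533) cross=11.389; C₋=(0.1286,1.0060) cross=-11.389
  mode - wants cross < 0 → take C=(0.1286,1.0060) (cross=-11.389)
ex = (C−B)/|BC| = (0.0661,-0.9978); ey = (0.9978,0.0661)
P = B + -2.62·ex + -2.38·ey = (-2.6178,6.4563)

-2.62 6.46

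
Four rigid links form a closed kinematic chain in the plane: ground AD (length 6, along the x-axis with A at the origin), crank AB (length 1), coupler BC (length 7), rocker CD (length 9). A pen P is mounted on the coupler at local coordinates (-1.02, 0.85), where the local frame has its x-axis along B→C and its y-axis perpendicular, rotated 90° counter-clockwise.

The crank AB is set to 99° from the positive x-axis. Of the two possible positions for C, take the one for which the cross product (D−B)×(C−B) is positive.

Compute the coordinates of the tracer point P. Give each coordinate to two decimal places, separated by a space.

A=(0,0), D=(6.00,0)
B = A + 1.00·(cos99°, sin99°) = (-0.1564, 0.9877)
|BD| = 6.2352
circle(B,7.00) ∩ circle(D,9.00): a=0.5515, h=6.9782
  candidates: C₊=(1.4935,7.7905) cross=43.510; C₋=(-0.7173,-5.9898) cross=-43.510
  mode + wants cross > 0 → take C=(1.4935,7.7905) (cross=43.510)
ex = (C−B)/|BC| = (0.2357,0.9718); ey = (-0.9718,0.2357)
P = B + -1.02·ex + 0.85·ey = (-1.2229,0.1968)

-1.22 0.20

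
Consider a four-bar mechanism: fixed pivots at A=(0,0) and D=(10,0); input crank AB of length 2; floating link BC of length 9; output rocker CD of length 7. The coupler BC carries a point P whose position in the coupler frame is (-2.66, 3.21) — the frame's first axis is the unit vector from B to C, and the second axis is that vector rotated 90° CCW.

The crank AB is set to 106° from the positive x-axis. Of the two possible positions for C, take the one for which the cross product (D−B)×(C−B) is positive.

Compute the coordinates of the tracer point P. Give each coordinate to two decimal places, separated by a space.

A=(0,0), D=(10.00,0)
B = A + 2.00·(cos106°, sin106°) = (-0.5513, 1.9225)
|BD| = 10.7250
circle(B,9.00) ∩ circle(D,7.00): a=6.8543, h=5.8325
  candidates: C₊=(7.2376,6.4319) cross=62.554; C₋=(5.1465,-5.0442) cross=-62.554
  mode + wants cross > 0 → take C=(7.2376,6.4319) (cross=62.554)
ex = (C−B)/|BC| = (0.8654,0.5010); ey = (-0.5010,0.8654)
P = B + -2.66·ex + 3.21·ey = (-4.4616,3.3678)

-4.46 3.37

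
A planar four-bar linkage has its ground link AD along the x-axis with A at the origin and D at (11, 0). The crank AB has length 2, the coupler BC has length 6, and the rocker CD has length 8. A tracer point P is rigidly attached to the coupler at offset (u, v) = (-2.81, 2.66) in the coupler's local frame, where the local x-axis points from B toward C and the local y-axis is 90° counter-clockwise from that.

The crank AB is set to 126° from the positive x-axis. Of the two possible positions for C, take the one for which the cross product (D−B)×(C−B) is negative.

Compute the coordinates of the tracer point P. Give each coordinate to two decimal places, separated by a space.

-1.54 5.47

A=(0,0), D=(11.00,0)
B = A + 2.00·(cos126°, sin126°) = (-1.1756, 1.6180)
|BD| = 12.2826
circle(B,6.00) ∩ circle(D,8.00): a=5.0015, h=3.3144
  candidates: C₊=(4.2189,4.2447) cross=40.709; C₋=(3.3457,-2.3263) cross=-40.709
  mode - wants cross < 0 → take C=(3.3457,-2.3263) (cross=-40.709)
ex = (C−B)/|BC| = (0.7535,-0.6574); ey = (0.6574,0.7535)
P = B + -2.81·ex + 2.66·ey = (-1.5444,5.4697)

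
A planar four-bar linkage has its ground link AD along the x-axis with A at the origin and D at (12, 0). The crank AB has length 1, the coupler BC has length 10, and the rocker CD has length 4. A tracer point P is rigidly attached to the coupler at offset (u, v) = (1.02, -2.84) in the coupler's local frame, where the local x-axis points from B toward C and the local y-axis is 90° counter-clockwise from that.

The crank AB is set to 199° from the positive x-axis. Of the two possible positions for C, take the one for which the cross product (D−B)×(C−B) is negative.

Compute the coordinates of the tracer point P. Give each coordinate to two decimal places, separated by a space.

A=(0,0), D=(12.00,0)
B = A + 1.00·(cos199°, sin199°) = (-0.9455, -0.3256)
|BD| = 12.9496
circle(B,10.00) ∩ circle(D,4.00): a=9.7181, h=2.3575
  candidates: C₊=(8.7103,2.2755) cross=30.528; C₋=(8.8288,-2.4380) cross=-30.528
  mode - wants cross < 0 → take C=(8.8288,-2.4380) (cross=-30.528)
ex = (C−B)/|BC| = (0.9774,-0.2112); ey = (0.2112,0.9774)
P = B + 1.02·ex + -2.84·ey = (-0.5485,-3.3169)

-0.55 -3.32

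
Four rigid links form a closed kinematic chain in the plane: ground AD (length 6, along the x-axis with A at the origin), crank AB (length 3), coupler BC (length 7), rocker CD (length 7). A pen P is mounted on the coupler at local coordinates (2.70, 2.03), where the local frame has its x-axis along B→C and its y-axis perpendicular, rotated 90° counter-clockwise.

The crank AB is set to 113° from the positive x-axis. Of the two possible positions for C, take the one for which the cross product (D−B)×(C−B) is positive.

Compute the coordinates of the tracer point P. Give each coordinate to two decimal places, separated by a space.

A=(0,0), D=(6.00,0)
B = A + 3.00·(cos113°, sin113°) = (-1.1722, 2.7615)
|BD| = 7.6855
circle(B,7.00) ∩ circle(D,7.00): a=3.8427, h=5.8509
  candidates: C₊=(4.5162,6.8409) cross=44.967; C₋=(0.3116,-4.0794) cross=-44.967
  mode + wants cross > 0 → take C=(4.5162,6.8409) (cross=44.967)
ex = (C−B)/|BC| = (0.8126,0.5828); ey = (-0.5828,0.8126)
P = B + 2.70·ex + 2.03·ey = (-0.1611,5.9847)

-0.16 5.98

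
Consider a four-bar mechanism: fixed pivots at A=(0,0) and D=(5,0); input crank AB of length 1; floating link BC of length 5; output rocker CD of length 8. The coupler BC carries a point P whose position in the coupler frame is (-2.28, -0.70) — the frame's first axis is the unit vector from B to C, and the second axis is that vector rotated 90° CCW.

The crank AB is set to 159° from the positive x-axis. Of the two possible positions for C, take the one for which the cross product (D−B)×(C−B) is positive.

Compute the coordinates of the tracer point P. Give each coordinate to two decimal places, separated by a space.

-0.23 -1.92

A=(0,0), D=(5.00,0)
B = A + 1.00·(cos159°, sin159°) = (-0.9336, 0.3584)
|BD| = 5.9444
circle(B,5.00) ∩ circle(D,8.00): a=-0.3082, h=4.9905
  candidates: C₊=(-0.9404,5.3584) cross=29.665; C₋=(-1.5421,-4.6045) cross=-29.665
  mode + wants cross > 0 → take C=(-0.9404,5.3584) (cross=29.665)
ex = (C−B)/|BC| = (-0.0014,1.0000); ey = (-1.0000,-0.0014)
P = B + -2.28·ex + -0.70·ey = (-0.2305,-1.9207)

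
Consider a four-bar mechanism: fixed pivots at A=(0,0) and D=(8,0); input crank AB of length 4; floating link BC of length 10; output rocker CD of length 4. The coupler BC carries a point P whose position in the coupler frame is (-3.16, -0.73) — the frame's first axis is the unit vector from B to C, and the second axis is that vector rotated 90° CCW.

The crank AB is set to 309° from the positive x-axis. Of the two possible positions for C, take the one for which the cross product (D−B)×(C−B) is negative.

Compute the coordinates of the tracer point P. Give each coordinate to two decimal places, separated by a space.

A=(0,0), D=(8.00,0)
B = A + 4.00·(cos309°, sin309°) = (2.5173, -3.1086)
|BD| = 6.3027
circle(B,10.00) ∩ circle(D,4.00): a=9.8152, h=1.9137
  candidates: C₊=(10.1117,3.3972) cross=12.061; C₋=(11.9994,0.0677) cross=-12.061
  mode - wants cross < 0 → take C=(11.9994,0.0677) (cross=-12.061)
ex = (C−B)/|BC| = (0.9482,0.3176); ey = (-0.3176,0.9482)
P = B + -3.16·ex + -0.73·ey = (-0.2472,-4.8045)

-0.25 -4.80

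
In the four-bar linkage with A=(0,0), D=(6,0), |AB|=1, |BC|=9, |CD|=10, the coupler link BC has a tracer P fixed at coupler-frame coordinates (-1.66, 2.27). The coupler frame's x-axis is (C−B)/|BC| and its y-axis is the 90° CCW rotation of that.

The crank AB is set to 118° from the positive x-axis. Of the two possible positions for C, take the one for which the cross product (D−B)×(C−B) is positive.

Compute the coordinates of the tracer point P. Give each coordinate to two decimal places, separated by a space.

-3.16 0.07

A=(0,0), D=(6.00,0)
B = A + 1.00·(cos118°, sin118°) = (-0.4695, 0.8829)
|BD| = 6.5294
circle(B,9.00) ∩ circle(D,10.00): a=1.8098, h=8.8162
  candidates: C₊=(2.5159,9.3734) cross=57.565; C₋=(0.1315,-8.0970) cross=-57.565
  mode + wants cross > 0 → take C=(2.5159,9.3734) (cross=57.565)
ex = (C−B)/|BC| = (0.3317,0.9434); ey = (-0.9434,0.3317)
P = B + -1.66·ex + 2.27·ey = (-3.1616,0.0699)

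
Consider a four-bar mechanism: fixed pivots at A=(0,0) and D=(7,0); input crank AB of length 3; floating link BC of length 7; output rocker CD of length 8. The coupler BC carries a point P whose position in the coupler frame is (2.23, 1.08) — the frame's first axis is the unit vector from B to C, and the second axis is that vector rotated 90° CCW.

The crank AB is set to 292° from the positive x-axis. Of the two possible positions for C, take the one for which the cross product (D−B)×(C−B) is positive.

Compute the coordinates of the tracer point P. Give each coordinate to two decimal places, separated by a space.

-0.25 -0.72

A=(0,0), D=(7.00,0)
B = A + 3.00·(cos292°, sin292°) = (1.1238, -2.7816)
|BD| = 6.5013
circle(B,7.00) ∩ circle(D,8.00): a=2.0970, h=6.6785
  candidates: C₊=(0.1618,4.1520) cross=43.419; C₋=(5.8766,-7.9207) cross=-43.419
  mode + wants cross > 0 → take C=(0.1618,4.1520) (cross=43.419)
ex = (C−B)/|BC| = (-0.1374,0.9905); ey = (-0.9905,-0.1374)
P = B + 2.23·ex + 1.08·ey = (-0.2524,-0.7211)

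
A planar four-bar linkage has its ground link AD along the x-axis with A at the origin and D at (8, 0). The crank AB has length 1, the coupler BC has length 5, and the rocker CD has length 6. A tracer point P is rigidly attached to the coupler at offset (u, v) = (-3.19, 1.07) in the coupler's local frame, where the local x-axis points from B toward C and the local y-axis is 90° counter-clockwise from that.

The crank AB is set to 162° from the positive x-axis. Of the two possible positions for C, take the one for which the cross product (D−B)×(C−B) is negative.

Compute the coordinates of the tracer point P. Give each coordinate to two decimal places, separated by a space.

A=(0,0), D=(8.00,0)
B = A + 1.00·(cos162°, sin162°) = (-0.9511, 0.3090)
|BD| = 8.9564
circle(B,5.00) ∩ circle(D,6.00): a=3.8641, h=3.1731
  candidates: C₊=(3.0202,3.3469) cross=28.420; C₋=(2.8013,-2.9955) cross=-28.420
  mode - wants cross < 0 → take C=(2.8013,-2.9955) (cross=-28.420)
ex = (C−B)/|BC| = (0.7505,-0.6609); ey = (0.6609,0.7505)
P = B + -3.19·ex + 1.07·ey = (-2.6379,3.2203)

-2.64 3.22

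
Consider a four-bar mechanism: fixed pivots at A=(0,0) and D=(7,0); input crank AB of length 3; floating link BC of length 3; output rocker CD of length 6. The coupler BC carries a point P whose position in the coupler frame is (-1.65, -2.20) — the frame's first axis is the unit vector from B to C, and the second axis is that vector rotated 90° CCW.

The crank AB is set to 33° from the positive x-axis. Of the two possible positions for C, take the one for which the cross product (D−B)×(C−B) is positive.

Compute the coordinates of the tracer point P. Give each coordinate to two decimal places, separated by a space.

A=(0,0), D=(7.00,0)
B = A + 3.00·(cos33°, sin33°) = (2.5160, 1.6339)
|BD| = 4.7724
circle(B,3.00) ∩ circle(D,6.00): a=-0.4426, h=2.9672
  candidates: C₊=(3.1161,4.5733) cross=14.161; C₋=(1.0843,-1.0024) cross=-14.161
  mode + wants cross > 0 → take C=(3.1161,4.5733) (cross=14.161)
ex = (C−B)/|BC| = (0.2000,0.9798); ey = (-0.9798,0.2000)
P = B + -1.65·ex + -2.20·ey = (4.3415,-0.4228)

4.34 -0.42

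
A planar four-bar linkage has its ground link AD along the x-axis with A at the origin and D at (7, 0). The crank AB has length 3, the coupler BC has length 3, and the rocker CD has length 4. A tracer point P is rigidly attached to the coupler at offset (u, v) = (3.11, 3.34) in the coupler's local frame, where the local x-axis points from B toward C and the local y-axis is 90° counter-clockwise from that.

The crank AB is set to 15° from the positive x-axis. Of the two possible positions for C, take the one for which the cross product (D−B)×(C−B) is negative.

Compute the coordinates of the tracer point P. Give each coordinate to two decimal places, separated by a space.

A=(0,0), D=(7.00,0)
B = A + 3.00·(cos15°, sin15°) = (2.8978, 0.7765)
|BD| = 4.1751
circle(B,3.00) ∩ circle(D,4.00): a=1.2492, h=2.7275
  candidates: C₊=(4.6325,3.2241) cross=11.388; C₋=(3.6179,-2.1358) cross=-11.388
  mode - wants cross < 0 → take C=(3.6179,-2.1358) (cross=-11.388)
ex = (C−B)/|BC| = (0.2401,-0.9708); ey = (0.9708,0.2401)
P = B + 3.11·ex + 3.34·ey = (6.8867,-1.4408)

6.89 -1.44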